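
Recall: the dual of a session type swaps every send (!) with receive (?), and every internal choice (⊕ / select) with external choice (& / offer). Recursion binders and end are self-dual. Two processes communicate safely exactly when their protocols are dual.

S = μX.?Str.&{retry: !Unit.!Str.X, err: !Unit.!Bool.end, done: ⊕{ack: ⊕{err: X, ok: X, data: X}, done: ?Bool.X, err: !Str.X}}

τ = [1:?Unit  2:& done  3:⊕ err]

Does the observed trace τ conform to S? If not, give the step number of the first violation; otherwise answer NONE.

1

step 1: got ?Unit, protocol expects ?Str  ✗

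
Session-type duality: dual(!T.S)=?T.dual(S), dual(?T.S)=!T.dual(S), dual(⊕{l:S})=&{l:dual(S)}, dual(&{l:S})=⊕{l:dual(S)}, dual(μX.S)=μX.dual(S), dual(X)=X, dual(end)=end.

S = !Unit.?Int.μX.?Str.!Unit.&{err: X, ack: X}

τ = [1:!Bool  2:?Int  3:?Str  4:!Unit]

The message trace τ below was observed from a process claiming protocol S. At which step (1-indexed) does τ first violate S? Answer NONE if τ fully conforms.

@1 got !Bool, protocol expects !Unit  ✗

1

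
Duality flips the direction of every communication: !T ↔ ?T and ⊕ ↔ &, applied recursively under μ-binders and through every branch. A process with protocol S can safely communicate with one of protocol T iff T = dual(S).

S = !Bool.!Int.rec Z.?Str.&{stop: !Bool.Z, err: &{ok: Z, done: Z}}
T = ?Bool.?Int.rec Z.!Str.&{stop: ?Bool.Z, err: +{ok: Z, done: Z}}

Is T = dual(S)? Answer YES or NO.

NO

!Bool vs ?Bool  ok
  !Int vs ?Int  ok
    rec Z vs rec Z  ok (μ self-dual)
      ?Str vs !Str  ok
        &{stop,err} vs &{stop,err}  ✗ choice polarity not flipped — not dual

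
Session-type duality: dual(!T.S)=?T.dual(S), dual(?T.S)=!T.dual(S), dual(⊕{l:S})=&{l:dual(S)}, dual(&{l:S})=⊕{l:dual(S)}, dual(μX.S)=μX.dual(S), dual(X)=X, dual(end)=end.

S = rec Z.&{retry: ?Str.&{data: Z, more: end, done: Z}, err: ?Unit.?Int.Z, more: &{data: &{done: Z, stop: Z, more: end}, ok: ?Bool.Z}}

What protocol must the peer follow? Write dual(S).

rec Z.+{retry: !Str.+{data: Z, more: end, done: Z}, err: !Unit.!Int.Z, more: +{data: +{done: Z, stop: Z, more: end}, ok: !Bool.Z}}

rec Z → rec Z  (μ self-dual)
  &{retry,err,more} → +{retry,err,more}  (external→internal)
    case retry:
      ?Str → !Str
        &{data,more,done} → +{data,more,done}  (external→internal)
          case data:
            Z self-dual
          case more:
            end self-dual
          case done:
            Z self-dual
    case err:
      ?Unit → !Unit
        ?Int → !Int
          Z self-dual
    case more:
      &{data,ok} → +{data,ok}  (external→internal)
        case data:
          &{done,stop,more} → +{done,stop,more}  (external→internal)
            case done:
              Z self-dual
            case stop:
              Z self-dual
            case more:
              end self-dual
        case ok:
          ?Bool → !Bool
            Z self-dual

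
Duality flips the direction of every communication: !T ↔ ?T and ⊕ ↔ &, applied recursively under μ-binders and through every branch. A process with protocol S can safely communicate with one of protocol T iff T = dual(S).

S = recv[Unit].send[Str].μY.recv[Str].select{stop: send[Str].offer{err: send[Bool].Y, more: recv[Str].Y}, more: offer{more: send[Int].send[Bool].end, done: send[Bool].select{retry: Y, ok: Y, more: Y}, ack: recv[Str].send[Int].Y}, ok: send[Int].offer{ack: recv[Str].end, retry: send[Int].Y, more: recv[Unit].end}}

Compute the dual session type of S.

recv[Unit] = send[Unit]
  send[Str] = recv[Str]
    μY = μY  (rec unchanged)
      recv[Str] = send[Str]
        select{stop,more,ok} = offer{stop,more,ok}  (⊕→&)
          • stop:
            send[Str] = recv[Str]
              offer{err,more} = select{err,more}  (offer→select)
                • err:
                  send[Bool] = recv[Bool]
                    dual(Y) = Y
                • more:
                  recv[Str] = send[Str]
                    dual(Y) = Y
          • more:
            offer{more,done,ack} = select{more,done,ack}  (offer→select)
              • more:
                send[Int] = recv[Int]
                  send[Bool] = recv[Bool]
                    dual(end) = end
              • done:
                send[Bool] = recv[Bool]
                  select{retry,ok,more} = offer{retry,ok,more}  (⊕→&)
                    • retry:
                      dual(Y) = Y
                    • ok:
                      dual(Y) = Y
                    • more:
                      dual(Y) = Y
              • ack:
                recv[Str] = send[Str]
                  send[Int] = recv[Int]
                    dual(Y) = Y
          • ok:
            send[Int] = recv[Int]
              offer{ack,retry,more} = select{ack,retry,more}  (offer→select)
                • ack:
                  recv[Str] = send[Str]
                    dual(end) = end
                • retry:
                  send[Int] = recv[Int]
                    dual(Y) = Y
                • more:
                  recv[Unit] = send[Unit]
                    dual(end) = end

send[Unit].recv[Str].μY.send[Str].offer{stop: recv[Str].select{err: recv[Bool].Y, more: send[Str].Y}, more: select{more: recv[Int].recv[Bool].end, done: recv[Bool].offer{retry: Y, ok: Y, more: Y}, ack: send[Str].recv[Int].Y}, ok: recv[Int].select{ack: send[Str].end, retry: recv[Int].Y, more: send[Unit].end}}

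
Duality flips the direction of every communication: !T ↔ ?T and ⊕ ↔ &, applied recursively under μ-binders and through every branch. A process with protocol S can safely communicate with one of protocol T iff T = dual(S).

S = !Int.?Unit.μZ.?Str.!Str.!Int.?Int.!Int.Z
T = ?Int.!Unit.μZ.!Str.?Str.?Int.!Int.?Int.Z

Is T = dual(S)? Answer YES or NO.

YES

!Int | ?Int  ok
  ?Unit | !Unit  ok
    μZ | μZ  ok (rec unchanged)
      ?Str | !Str  ok
        !Str | ?Str  ok
          !Int | ?Int  ok
            ?Int | !Int  ok
              !Int | ?Int  ok
                Z | Z  ok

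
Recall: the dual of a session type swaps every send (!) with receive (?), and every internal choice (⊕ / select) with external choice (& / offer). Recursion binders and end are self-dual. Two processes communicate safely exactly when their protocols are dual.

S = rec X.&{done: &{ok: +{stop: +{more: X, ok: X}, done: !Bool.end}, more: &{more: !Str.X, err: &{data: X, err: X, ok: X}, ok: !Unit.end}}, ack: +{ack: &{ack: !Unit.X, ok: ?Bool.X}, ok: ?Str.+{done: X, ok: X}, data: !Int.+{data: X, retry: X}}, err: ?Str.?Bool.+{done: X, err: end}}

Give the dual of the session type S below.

rec X.+{done: +{ok: &{stop: &{more: X, ok: X}, done: ?Bool.end}, more: +{more: ?Str.X, err: +{data: X, err: X, ok: X}, ok: ?Unit.end}}, ack: &{ack: +{ack: ?Unit.X, ok: !Bool.X}, ok: !Str.&{done: X, ok: X}, data: ?Int.&{data: X, retry: X}}, err: !Str.!Bool.&{done: X, err: end}}

rec X ↦ rec X  (binder kept)
  &{done,ack,err} ↦ +{done,ack,err}  (external→internal)
    case done:
      &{ok,more} ↦ +{ok,more}  (external→internal)
        case ok:
          +{stop,done} ↦ &{stop,done}  (internal→external)
            case stop:
              +{more,ok} ↦ &{more,ok}  (internal→external)
                case more:
                  dual(X) = X
                case ok:
                  dual(X) = X
            case done:
              !Bool ↦ ?Bool
                dual(end) = end
        case more:
          &{more,err,ok} ↦ +{more,err,ok}  (external→internal)
            case more:
              !Str ↦ ?Str
                dual(X) = X
            case err:
              &{data,err,ok} ↦ +{data,err,ok}  (external→internal)
                case data:
                  dual(X) = X
                case err:
                  dual(X) = X
                case ok:
                  dual(X) = X
            case ok:
              !Unit ↦ ?Unit
                dual(end) = end
    case ack:
      +{ack,ok,data} ↦ &{ack,ok,data}  (internal→external)
        case ack:
          &{ack,ok} ↦ +{ack,ok}  (external→internal)
            case ack:
              !Unit ↦ ?Unit
                dual(X) = X
            case ok:
              ?Bool ↦ !Bool
                dual(X) = X
        case ok:
          ?Str ↦ !Str
            +{done,ok} ↦ &{done,ok}  (internal→external)
              case done:
                dual(X) = X
              case ok:
                dual(X) = X
        case data:
          !Int ↦ ?Int
            +{data,retry} ↦ &{data,retry}  (internal→external)
              case data:
                dual(X) = X
              case retry:
                dual(X) = X
    case err:
      ?Str ↦ !Str
        ?Bool ↦ !Bool
          +{done,err} ↦ &{done,err}  (internal→external)
            case done:
              dual(X) = X
            case err:
              dual(end) = end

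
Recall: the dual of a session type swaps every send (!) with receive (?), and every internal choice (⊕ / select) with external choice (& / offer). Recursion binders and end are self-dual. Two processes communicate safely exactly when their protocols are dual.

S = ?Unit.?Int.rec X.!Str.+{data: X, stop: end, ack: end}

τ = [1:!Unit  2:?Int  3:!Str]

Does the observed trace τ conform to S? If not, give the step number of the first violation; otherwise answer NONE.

1

[1] got !Unit, protocol expects ?Unit  ✗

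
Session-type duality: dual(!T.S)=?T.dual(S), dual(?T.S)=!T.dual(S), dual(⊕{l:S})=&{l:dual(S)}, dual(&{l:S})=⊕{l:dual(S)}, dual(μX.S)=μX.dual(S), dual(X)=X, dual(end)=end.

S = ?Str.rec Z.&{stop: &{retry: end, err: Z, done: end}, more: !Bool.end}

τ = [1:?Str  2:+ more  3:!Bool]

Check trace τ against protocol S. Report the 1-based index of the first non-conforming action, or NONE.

[1] ?Str  match  cont: rec Z.…
[2] got + more, protocol expects & stop or & more  ✗

2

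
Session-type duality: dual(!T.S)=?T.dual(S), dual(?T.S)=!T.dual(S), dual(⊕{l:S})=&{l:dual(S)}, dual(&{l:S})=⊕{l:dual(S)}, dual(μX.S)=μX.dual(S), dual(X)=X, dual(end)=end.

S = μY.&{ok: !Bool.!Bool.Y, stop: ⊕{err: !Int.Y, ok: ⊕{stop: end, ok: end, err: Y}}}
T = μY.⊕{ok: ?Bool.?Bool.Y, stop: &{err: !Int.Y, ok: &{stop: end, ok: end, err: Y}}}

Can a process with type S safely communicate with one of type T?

NO

μY vs μY  ✓ (binder kept)
  &{ok,stop} vs ⊕{ok,stop}  ✓ same labels
    [ok]
      !Bool vs ?Bool  ✓
        !Bool vs ?Bool  ✓
          Y vs Y  ✓
    [stop]
      ⊕{err,ok} vs &{err,ok}  ✓ same labels
        [err]
          !Int vs !Int  ✗ same direction on both sides — not dual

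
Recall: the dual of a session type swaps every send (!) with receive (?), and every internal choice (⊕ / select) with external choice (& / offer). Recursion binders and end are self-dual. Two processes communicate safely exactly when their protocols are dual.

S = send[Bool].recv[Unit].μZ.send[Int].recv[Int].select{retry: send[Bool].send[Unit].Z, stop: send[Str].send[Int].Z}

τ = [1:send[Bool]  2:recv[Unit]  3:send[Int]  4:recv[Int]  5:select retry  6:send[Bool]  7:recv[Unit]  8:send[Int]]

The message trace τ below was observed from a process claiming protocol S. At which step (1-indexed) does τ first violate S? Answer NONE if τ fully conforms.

7

[1] send[Bool]  match  state: recv[Unit].μZ.…
[2] recv[Unit]  match  state: μZ.…
[3] send[Int]  match  state: recv[Int].select{retry: send[Bool].send[Unit].μZ.…, stop: send[Str].send[Int].μZ.…}
[4] recv[Int]  match  state: select{retry: send[Bool].send[Unit].μZ.…, stop: send[Str].send[Int].μZ.…}
[5] select retry  match  state: send[Bool].send[Unit].μZ.…
[6] send[Bool]  match  state: send[Unit].μZ.…
[7] got recv[Unit], protocol expects send[Unit]  ✗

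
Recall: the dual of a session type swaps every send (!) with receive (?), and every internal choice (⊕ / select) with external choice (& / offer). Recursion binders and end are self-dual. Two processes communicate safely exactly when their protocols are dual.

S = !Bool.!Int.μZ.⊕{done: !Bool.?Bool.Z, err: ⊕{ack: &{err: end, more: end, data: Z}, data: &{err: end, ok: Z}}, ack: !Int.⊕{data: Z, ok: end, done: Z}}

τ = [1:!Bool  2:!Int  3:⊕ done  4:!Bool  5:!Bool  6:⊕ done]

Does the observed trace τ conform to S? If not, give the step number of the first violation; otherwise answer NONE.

5

[1] !Bool  match  cont: !Int.μZ.…
[2] !Int  match  cont: μZ.…
[3] ⊕ done  match  cont: !Bool.?Bool.μZ.…
[4] !Bool  match  cont: ?Bool.μZ.…
[5] got !Bool, protocol expects ?Bool  ✗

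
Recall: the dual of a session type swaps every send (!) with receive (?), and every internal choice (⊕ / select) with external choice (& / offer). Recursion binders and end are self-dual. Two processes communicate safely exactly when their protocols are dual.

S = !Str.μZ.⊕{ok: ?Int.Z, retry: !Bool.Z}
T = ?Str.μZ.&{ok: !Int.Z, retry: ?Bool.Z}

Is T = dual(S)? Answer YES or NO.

YES

!Str ‖ ?Str  ok
  μZ ‖ μZ  ok (μ self-dual)
    ⊕{ok,retry} ‖ &{ok,retry}  ok same labels
      • ok:
        ?Int ‖ !Int  ok
          Z ‖ Z  ok
      • retry:
        !Bool ‖ ?Bool  ok
          Z ‖ Z  ok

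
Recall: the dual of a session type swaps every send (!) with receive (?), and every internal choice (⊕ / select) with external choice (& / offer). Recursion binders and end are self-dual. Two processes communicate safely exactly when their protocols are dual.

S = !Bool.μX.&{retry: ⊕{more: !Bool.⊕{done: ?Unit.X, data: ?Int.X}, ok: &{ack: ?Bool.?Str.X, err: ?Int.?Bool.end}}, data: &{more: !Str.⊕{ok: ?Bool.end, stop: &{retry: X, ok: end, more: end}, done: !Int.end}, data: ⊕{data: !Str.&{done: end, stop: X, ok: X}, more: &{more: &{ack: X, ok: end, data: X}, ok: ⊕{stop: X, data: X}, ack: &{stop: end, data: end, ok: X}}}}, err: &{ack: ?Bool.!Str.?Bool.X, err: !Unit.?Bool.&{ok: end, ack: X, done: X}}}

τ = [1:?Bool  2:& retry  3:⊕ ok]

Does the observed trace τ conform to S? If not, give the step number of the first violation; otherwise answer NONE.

@1 got ?Bool, protocol expects !Bool  ✗

1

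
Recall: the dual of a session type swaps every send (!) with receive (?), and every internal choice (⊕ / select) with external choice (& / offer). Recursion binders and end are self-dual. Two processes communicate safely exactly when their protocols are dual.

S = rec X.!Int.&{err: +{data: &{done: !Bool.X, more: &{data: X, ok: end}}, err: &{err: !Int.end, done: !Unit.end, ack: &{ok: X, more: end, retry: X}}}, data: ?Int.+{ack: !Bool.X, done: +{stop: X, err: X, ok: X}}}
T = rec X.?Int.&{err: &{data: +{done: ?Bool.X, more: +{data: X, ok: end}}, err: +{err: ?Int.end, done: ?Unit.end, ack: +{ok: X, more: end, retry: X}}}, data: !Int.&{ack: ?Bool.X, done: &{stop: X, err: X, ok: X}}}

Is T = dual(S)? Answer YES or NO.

rec X | rec X  match (μ self-dual)
  !Int | ?Int  match
    &{err,data} | &{err,data}  ✗ choice polarity not flipped — not dual

NO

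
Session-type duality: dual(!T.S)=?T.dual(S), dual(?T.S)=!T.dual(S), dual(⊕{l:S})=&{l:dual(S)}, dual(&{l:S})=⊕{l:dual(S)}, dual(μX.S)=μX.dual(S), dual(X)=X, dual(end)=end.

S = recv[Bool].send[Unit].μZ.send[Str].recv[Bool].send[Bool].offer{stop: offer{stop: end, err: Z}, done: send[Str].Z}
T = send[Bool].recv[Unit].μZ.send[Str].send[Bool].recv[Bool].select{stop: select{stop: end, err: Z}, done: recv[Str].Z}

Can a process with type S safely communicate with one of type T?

NO

recv[Bool] ‖ send[Bool]  ok
  send[Unit] ‖ recv[Unit]  ok
    μZ ‖ μZ  ok (μ self-dual)
      send[Str] ‖ send[Str]  ✗ same direction on both sides — not dual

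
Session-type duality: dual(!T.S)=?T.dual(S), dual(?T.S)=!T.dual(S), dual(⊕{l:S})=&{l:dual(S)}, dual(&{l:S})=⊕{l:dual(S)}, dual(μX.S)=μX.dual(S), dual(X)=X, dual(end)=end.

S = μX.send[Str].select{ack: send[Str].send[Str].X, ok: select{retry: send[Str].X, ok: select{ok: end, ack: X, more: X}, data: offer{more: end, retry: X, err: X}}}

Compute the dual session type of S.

μX → μX  (binder kept)
  send[Str] → recv[Str]
    select{ack,ok} → offer{ack,ok}  (⊕→&)
      case ack:
        send[Str] → recv[Str]
          send[Str] → recv[Str]
            X self-dual
      case ok:
        select{retry,ok,data} → offer{retry,ok,data}  (⊕→&)
          case retry:
            send[Str] → recv[Str]
              X self-dual
          case ok:
            select{ok,ack,more} → offer{ok,ack,more}  (⊕→&)
              case ok:
                end self-dual
              case ack:
                X self-dual
              case more:
                X self-dual
          case data:
            offer{more,retry,err} → select{more,retry,err}  (external→internal)
              case more:
                end self-dual
              case retry:
                X self-dual
              case err:
                X self-dual

μX.recv[Str].offer{ack: recv[Str].recv[Str].X, ok: offer{retry: recv[Str].X, ok: offer{ok: end, ack: X, more: X}, data: select{more: end, retry: X, err: X}}}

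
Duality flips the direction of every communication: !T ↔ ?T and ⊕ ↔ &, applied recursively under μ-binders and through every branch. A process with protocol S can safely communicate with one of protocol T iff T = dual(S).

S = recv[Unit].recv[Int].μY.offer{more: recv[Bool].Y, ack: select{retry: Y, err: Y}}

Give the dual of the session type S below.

recv[Unit] = send[Unit]
  recv[Int] = send[Int]
    μY = μY  (rec unchanged)
      offer{more,ack} = select{more,ack}  (external→internal)
        • more:
          recv[Bool] = send[Bool]
            dual(Y) = Y
        • ack:
          select{retry,err} = offer{retry,err}  (⊕→&)
            • retry:
              dual(Y) = Y
            • err:
              dual(Y) = Y

send[Unit].send[Int].μY.select{more: send[Bool].Y, ack: offer{retry: Y, err: Y}}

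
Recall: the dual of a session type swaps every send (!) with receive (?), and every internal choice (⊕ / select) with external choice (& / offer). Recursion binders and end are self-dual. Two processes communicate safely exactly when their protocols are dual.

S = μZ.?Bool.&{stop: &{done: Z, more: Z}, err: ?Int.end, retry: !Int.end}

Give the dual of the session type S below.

μZ → μZ  (binder kept)
  ?Bool → !Bool
    &{stop,err,retry} → ⊕{stop,err,retry}  (&→⊕)
      [stop]
        &{done,more} → ⊕{done,more}  (&→⊕)
          [done]
            dual(Z) = Z
          [more]
            dual(Z) = Z
      [err]
        ?Int → !Int
          dual(end) = end
      [retry]
        !Int → ?Int
          dual(end) = end

μZ.!Bool.⊕{stop: ⊕{done: Z, more: Z}, err: !Int.end, retry: ?Int.end}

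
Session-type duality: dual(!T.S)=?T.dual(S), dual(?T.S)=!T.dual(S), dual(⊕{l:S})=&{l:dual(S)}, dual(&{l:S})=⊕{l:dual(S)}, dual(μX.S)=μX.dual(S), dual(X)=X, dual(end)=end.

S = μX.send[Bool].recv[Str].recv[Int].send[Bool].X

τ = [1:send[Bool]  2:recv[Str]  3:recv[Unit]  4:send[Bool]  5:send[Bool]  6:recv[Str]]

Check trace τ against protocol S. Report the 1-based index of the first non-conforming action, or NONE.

3

@1 send[Bool]  ok  state: recv[Str].recv[Int].send[Bool].μX.…
@2 recv[Str]  ok  state: recv[Int].send[Bool].μX.…
@3 got recv[Unit], protocol expects recv[Int]  ✗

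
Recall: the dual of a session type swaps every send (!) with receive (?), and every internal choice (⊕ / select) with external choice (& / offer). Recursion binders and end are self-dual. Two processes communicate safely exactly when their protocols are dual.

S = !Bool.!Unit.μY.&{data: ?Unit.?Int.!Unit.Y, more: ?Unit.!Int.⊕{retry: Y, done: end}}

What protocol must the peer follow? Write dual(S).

!Bool ↦ ?Bool
  !Unit ↦ ?Unit
    μY ↦ μY  (μ self-dual)
      &{data,more} ↦ ⊕{data,more}  (offer→select)
        • data:
          ?Unit ↦ !Unit
            ?Int ↦ !Int
              !Unit ↦ ?Unit
                Y ↦ Y
        • more:
          ?Unit ↦ !Unit
            !Int ↦ ?Int
              ⊕{retry,done} ↦ &{retry,done}  (select→offer)
                • retry:
                  Y ↦ Y
                • done:
                  end ↦ end

?Bool.?Unit.μY.⊕{data: !Unit.!Int.?Unit.Y, more: !Unit.?Int.&{retry: Y, done: end}}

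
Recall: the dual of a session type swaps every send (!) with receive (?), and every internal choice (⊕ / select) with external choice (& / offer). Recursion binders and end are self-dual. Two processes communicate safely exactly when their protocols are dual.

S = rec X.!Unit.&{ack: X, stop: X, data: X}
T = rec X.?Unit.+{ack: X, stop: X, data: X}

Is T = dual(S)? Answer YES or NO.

YES

rec X | rec X  ✓ (μ self-dual)
  !Unit | ?Unit  ✓
    &{ack,stop,data} | +{ack,stop,data}  ✓ labels match
      case ack:
        X | X  ✓
      case stop:
        X | X  ✓
      case data:
        X | X  ✓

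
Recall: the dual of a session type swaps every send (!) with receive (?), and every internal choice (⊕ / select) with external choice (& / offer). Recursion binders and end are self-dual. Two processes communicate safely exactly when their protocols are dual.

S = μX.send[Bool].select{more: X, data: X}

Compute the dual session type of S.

μX → μX  (rec unchanged)
  send[Bool] → recv[Bool]
    select{more,data} → offer{more,data}  (internal→external)
      [more]
        X ↦ X
      [data]
        X ↦ X

μX.recv[Bool].offer{more: X, data: X}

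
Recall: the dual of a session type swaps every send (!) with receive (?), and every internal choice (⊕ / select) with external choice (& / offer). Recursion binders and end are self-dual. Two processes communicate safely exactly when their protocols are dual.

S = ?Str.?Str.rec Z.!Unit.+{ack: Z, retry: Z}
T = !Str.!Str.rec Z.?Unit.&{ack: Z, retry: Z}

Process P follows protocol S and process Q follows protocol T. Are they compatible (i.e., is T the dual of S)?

YES

?Str vs !Str  ✓
  ?Str vs !Str  ✓
    rec Z vs rec Z  ✓ (rec unchanged)
      !Unit vs ?Unit  ✓
        +{ack,retry} vs &{ack,retry}  ✓ same labels
          [ack]
            Z vs Z  ✓
          [retry]
            Z vs Z  ✓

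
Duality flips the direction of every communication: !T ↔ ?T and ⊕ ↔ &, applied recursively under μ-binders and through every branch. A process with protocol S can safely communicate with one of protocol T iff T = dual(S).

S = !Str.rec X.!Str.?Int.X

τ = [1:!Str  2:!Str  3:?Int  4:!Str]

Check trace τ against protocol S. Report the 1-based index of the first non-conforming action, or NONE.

@1 !Str  ✓  residual = rec X.…
@2 !Str  ✓  residual = ?Int.rec X.…
@3 ?Int  ✓  residual = rec X.…
@4 !Str  ✓  residual = ?Int.rec X.…
trace exhausted — no violation

NONE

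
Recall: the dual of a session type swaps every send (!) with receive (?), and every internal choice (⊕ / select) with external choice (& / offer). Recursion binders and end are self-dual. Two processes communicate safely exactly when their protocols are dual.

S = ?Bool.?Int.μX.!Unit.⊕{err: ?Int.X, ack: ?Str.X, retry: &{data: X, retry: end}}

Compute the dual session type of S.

?Bool ↦ !Bool
  ?Int ↦ !Int
    μX ↦ μX  (rec unchanged)
      !Unit ↦ ?Unit
        ⊕{err,ack,retry} ↦ &{err,ack,retry}  (⊕→&)
          • err:
            ?Int ↦ !Int
              dual(X) = X
          • ack:
            ?Str ↦ !Str
              dual(X) = X
          • retry:
            &{data,retry} ↦ ⊕{data,retry}  (&→⊕)
              • data:
                dual(X) = X
              • retry:
                dual(end) = end

!Bool.!Int.μX.?Unit.&{err: !Int.X, ack: !Str.X, retry: ⊕{data: X, retry: end}}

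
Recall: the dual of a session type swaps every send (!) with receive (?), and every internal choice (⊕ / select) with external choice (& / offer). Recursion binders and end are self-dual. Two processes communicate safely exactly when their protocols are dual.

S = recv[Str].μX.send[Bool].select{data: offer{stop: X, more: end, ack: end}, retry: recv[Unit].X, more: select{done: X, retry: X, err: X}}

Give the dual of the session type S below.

recv[Str] ↦ send[Str]
  μX ↦ μX  (binder kept)
    send[Bool] ↦ recv[Bool]
      select{data,retry,more} ↦ offer{data,retry,more}  (select→offer)
        • data:
          offer{stop,more,ack} ↦ select{stop,more,ack}  (external→internal)
            • stop:
              dual(X) = X
            • more:
              dual(end) = end
            • ack:
              dual(end) = end
        • retry:
          recv[Unit] ↦ send[Unit]
            dual(X) = X
        • more:
          select{done,retry,err} ↦ offer{done,retry,err}  (select→offer)
            • done:
              dual(X) = X
            • retry:
              dual(X) = X
            • err:
              dual(X) = X

send[Str].μX.recv[Bool].offer{data: select{stop: X, more: end, ack: end}, retry: send[Unit].X, more: offer{done: X, retry: X, err: X}}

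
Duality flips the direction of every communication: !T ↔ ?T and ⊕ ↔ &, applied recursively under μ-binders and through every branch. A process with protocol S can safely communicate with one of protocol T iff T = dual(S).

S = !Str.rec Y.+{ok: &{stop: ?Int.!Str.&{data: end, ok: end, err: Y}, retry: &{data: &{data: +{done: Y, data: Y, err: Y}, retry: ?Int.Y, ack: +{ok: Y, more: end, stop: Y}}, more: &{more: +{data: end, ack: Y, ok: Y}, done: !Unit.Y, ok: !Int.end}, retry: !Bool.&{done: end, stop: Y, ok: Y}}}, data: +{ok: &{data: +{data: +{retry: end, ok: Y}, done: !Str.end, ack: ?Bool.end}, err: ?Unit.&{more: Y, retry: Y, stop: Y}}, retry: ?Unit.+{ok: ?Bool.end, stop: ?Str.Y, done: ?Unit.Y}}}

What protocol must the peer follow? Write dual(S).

!Str → ?Str
  rec Y → rec Y  (μ self-dual)
    +{ok,data} → &{ok,data}  (select→offer)
      [ok]
        &{stop,retry} → +{stop,retry}  (external→internal)
          [stop]
            ?Int → !Int
              !Str → ?Str
                &{data,ok,err} → +{data,ok,err}  (external→internal)
                  [data]
                    dual(end) = end
                  [ok]
                    dual(end) = end
                  [err]
                    dual(Y) = Y
          [retry]
            &{data,more,retry} → +{data,more,retry}  (external→internal)
              [data]
                &{data,retry,ack} → +{data,retry,ack}  (external→internal)
                  [data]
                    +{done,data,err} → &{done,data,err}  (select→offer)
                      [done]
                        dual(Y) = Y
                      [data]
                        dual(Y) = Y
                      [err]
                        dual(Y) = Y
                  [retry]
                    ?Int → !Int
                      dual(Y) = Y
                  [ack]
                    +{ok,more,stop} → &{ok,more,stop}  (select→offer)
                      [ok]
                        dual(Y) = Y
                      [more]
                        dual(end) = end
                      [stop]
                        dual(Y) = Y
              [more]
                &{more,done,ok} → +{more,done,ok}  (external→internal)
                  [more]
                    +{data,ack,ok} → &{data,ack,ok}  (select→offer)
                      [data]
                        dual(end) = end
                      [ack]
                        dual(Y) = Y
                      [ok]
                        dual(Y) = Y
                  [done]
                    !Unit → ?Unit
                      dual(Y) = Y
                  [ok]
                    !Int → ?Int
                      dual(end) = end
              [retry]
                !Bool → ?Bool
                  &{done,stop,ok} → +{done,stop,ok}  (external→internal)
                    [done]
                      dual(end) = end
                    [stop]
                      dual(Y) = Y
                    [ok]
                      dual(Y) = Y
      [data]
        +{ok,retry} → &{ok,retry}  (select→offer)
          [ok]
            &{data,err} → +{data,err}  (external→internal)
              [data]
                +{data,done,ack} → &{data,done,ack}  (select→offer)
                  [data]
                    +{retry,ok} → &{retry,ok}  (select→offer)
                      [retry]
                        dual(end) = end
                      [ok]
                        dual(Y) = Y
                  [done]
                    !Str → ?Str
                      dual(end) = end
                  [ack]
                    ?Bool → !Bool
                      dual(end) = end
              [err]
                ?Unit → !Unit
                  &{more,retry,stop} → +{more,retry,stop}  (external→internal)
                    [more]
                      dual(Y) = Y
                    [retry]
                      dual(Y) = Y
                    [stop]
                      dual(Y) = Y
          [retry]
            ?Unit → !Unit
              +{ok,stop,done} → &{ok,stop,done}  (select→offer)
                [ok]
                  ?Bool → !Bool
                    dual(end) = end
                [stop]
                  ?Str → !Str
                    dual(Y) = Y
                [done]
                  ?Unit → !Unit
                    dual(Y) = Y

?Str.rec Y.&{ok: +{stop: !Int.?Str.+{data: end, ok: end, err: Y}, retry: +{data: +{data: &{done: Y, data: Y, err: Y}, retry: !Int.Y, ack: &{ok: Y, more: end, stop: Y}}, more: +{more: &{data: end, ack: Y, ok: Y}, done: ?Unit.Y, ok: ?Int.end}, retry: ?Bool.+{done: end, stop: Y, ok: Y}}}, data: &{ok: +{data: &{data: &{retry: end, ok: Y}, done: ?Str.end, ack: !Bool.end}, err: !Unit.+{more: Y, retry: Y, stop: Y}}, retry: !Unit.&{ok: !Bool.end, stop: !Str.Y, done: !Unit.Y}}}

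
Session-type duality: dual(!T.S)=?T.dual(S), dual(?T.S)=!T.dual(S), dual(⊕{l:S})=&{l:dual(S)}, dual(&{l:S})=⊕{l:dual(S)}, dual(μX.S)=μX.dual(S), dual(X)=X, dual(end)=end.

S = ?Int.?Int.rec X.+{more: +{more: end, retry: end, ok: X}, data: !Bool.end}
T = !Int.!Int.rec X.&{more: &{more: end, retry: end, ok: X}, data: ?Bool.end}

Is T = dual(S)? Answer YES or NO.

YES

?Int ‖ !Int  ✓
  ?Int ‖ !Int  ✓
    rec X ‖ rec X  ✓ (μ self-dual)
      +{more,data} ‖ &{more,data}  ✓ label sets agree
        case more:
          +{more,retry,ok} ‖ &{more,retry,ok}  ✓ label sets agree
            case more:
              end ‖ end  ✓
            case retry:
              end ‖ end  ✓
            case ok:
              X ‖ X  ✓
        case data:
          !Bool ‖ ?Bool  ✓
            end ‖ end  ✓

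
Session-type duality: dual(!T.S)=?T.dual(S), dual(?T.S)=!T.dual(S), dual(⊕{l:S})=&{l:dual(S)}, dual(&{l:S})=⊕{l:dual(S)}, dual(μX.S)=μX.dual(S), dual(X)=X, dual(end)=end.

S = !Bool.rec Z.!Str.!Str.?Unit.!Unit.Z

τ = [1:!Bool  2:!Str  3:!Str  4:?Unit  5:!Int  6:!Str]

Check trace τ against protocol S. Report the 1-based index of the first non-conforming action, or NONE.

[1] !Bool  ok  state: rec Z.…
[2] !Str  ok  state: !Str.?Unit.!Unit.rec Z.…
[3] !Str  ok  state: ?Unit.!Unit.rec Z.…
[4] ?Unit  ok  state: !Unit.rec Z.…
[5] got !Int, protocol expects !Unit  ✗

5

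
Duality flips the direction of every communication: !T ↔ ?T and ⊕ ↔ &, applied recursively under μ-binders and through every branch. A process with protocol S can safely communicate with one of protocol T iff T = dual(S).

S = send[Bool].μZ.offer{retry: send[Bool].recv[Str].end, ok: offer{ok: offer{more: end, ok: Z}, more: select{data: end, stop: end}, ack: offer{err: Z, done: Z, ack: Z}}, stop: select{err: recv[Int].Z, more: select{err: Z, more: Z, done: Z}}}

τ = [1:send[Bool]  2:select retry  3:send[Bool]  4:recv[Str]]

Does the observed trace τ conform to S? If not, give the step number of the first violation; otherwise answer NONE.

2

@1 send[Bool]  ✓  state: μZ.…
@2 got select retry, protocol expects offer retry or offer ok or offer stop  ✗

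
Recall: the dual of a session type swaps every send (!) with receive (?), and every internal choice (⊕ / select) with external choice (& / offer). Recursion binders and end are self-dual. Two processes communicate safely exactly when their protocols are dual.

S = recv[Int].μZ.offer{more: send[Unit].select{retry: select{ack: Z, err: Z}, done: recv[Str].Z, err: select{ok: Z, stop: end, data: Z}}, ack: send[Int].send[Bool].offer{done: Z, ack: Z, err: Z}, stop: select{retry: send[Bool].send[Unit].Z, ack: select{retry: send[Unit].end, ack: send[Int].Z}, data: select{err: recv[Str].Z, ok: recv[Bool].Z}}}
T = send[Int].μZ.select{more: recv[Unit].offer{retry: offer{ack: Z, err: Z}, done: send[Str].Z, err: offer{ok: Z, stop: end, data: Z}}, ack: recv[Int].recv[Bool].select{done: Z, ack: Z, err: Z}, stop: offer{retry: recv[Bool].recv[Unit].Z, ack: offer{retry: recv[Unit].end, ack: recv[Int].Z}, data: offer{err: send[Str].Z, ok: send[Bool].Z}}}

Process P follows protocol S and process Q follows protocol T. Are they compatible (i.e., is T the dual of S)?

YES

recv[Int] vs send[Int]  match
  μZ vs μZ  match (μ self-dual)
    offer{more,ack,stop} vs select{more,ack,stop}  match labels match
      case more:
        send[Unit] vs recv[Unit]  match
          select{retry,done,err} vs offer{retry,done,err}  match labels match
            case retry:
              select{ack,err} vs offer{ack,err}  match labels match
                case ack:
                  Z vs Z  match
                case err:
                  Z vs Z  match
            case done:
              recv[Str] vs send[Str]  match
                Z vs Z  match
            case err:
              select{ok,stop,data} vs offer{ok,stop,data}  match labels match
                case ok:
                  Z vs Z  match
                case stop:
                  end vs end  match
                case data:
                  Z vs Z  match
      case ack:
        send[Int] vs recv[Int]  match
          send[Bool] vs recv[Bool]  match
            offer{done,ack,err} vs select{done,ack,err}  match labels match
              case done:
                Z vs Z  match
              case ack:
                Z vs Z  match
              case err:
                Z vs Z  match
      case stop:
        select{retry,ack,data} vs offer{retry,ack,data}  match labels match
          case retry:
            send[Bool] vs recv[Bool]  match
              send[Unit] vs recv[Unit]  match
                Z vs Z  match
          case ack:
            select{retry,ack} vs offer{retry,ack}  match labels match
              case retry:
                send[Unit] vs recv[Unit]  match
                  end vs end  match
              case ack:
                send[Int] vs recv[Int]  match
                  Z vs Z  match
          case data:
            select{err,ok} vs offer{err,ok}  match labels match
              case err:
                recv[Str] vs send[Str]  match
                  Z vs Z  match
              case ok:
                recv[Bool] vs send[Bool]  match
                  Z vs Z  match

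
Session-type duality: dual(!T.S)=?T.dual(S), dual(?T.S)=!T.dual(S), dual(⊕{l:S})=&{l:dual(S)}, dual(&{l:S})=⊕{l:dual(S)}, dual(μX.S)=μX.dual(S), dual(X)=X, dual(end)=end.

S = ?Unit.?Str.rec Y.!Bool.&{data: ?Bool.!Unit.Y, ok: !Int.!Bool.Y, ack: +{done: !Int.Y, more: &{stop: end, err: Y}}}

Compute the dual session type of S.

!Unit.!Str.rec Y.?Bool.+{data: !Bool.?Unit.Y, ok: ?Int.?Bool.Y, ack: &{done: ?Int.Y, more: +{stop: end, err: Y}}}

?Unit → !Unit
  ?Str → !Str
    rec Y → rec Y  (binder kept)
      !Bool → ?Bool
        &{data,ok,ack} → +{data,ok,ack}  (offer→select)
          • data:
            ?Bool → !Bool
              !Unit → ?Unit
                dual(Y) = Y
          • ok:
            !Int → ?Int
              !Bool → ?Bool
                dual(Y) = Y
          • ack:
            +{done,more} → &{done,more}  (⊕→&)
              • done:
                !Int → ?Int
                  dual(Y) = Y
              • more:
                &{stop,err} → +{stop,err}  (offer→select)
                  • stop:
                    dual(end) = end
                  • err:
                    dual(Y) = Y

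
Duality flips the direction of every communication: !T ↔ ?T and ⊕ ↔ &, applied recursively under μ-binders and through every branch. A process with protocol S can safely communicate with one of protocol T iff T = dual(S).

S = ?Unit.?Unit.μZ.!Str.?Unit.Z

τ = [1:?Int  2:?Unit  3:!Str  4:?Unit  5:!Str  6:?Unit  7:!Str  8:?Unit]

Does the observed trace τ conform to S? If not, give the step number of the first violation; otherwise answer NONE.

1

@1 got ?Int, protocol expects ?Unit  ✗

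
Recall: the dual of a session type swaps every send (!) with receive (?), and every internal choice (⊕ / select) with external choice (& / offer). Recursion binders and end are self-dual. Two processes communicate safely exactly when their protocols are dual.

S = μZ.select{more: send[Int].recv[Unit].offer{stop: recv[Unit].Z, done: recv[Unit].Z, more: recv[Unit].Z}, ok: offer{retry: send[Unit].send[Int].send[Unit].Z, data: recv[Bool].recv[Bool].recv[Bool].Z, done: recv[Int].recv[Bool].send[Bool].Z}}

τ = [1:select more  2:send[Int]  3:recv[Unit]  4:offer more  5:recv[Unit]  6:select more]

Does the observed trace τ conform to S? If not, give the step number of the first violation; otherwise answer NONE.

[1] select more  ✓  state: send[Int].recv[Unit].offer{stop: recv[Unit].μZ.…, done: recv[Unit].μZ.…, more: recv[Unit].μZ.…}
[2] send[Int]  ✓  state: recv[Unit].offer{stop: recv[Unit].μZ.…, done: recv[Unit].μZ.…, more: recv[Unit].μZ.…}
[3] recv[Unit]  ✓  state: offer{stop: recv[Unit].μZ.…, done: recv[Unit].μZ.…, more: recv[Unit].μZ.…}
[4] offer more  ✓  state: recv[Unit].μZ.…
[5] recv[Unit]  ✓  state: μZ.…
[6] select more  ✓  state: send[Int].recv[Unit].offer{stop: recv[Unit].μZ.…, done: recv[Unit].μZ.…, more: recv[Unit].μZ.…}
τ conforms to S (length 6)

NONE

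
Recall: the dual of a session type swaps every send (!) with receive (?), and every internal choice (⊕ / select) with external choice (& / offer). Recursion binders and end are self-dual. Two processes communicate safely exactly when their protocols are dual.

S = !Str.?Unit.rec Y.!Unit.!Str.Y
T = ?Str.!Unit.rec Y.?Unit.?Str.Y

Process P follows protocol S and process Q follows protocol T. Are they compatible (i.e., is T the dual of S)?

YES

!Str ‖ ?Str  ✓
  ?Unit ‖ !Unit  ✓
    rec Y ‖ rec Y  ✓ (binder kept)
      !Unit ‖ ?Unit  ✓
        !Str ‖ ?Str  ✓
          Y ‖ Y  ✓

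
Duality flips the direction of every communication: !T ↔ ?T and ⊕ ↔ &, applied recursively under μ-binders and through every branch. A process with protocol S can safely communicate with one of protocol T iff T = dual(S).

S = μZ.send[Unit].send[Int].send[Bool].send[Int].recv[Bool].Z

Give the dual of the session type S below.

μZ.recv[Unit].recv[Int].recv[Bool].recv[Int].send[Bool].Z

μZ ↦ μZ  (μ self-dual)
  send[Unit] ↦ recv[Unit]
    send[Int] ↦ recv[Int]
      send[Bool] ↦ recv[Bool]
        send[Int] ↦ recv[Int]
          recv[Bool] ↦ send[Bool]
            dual(Z) = Z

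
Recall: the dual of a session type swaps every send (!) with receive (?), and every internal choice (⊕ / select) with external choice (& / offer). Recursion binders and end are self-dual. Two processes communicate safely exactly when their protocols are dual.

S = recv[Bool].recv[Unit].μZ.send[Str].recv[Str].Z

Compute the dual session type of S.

send[Bool].send[Unit].μZ.recv[Str].send[Str].Z

recv[Bool] = send[Bool]
  recv[Unit] = send[Unit]
    μZ = μZ  (binder kept)
      send[Str] = recv[Str]
        recv[Str] = send[Str]
          Z self-dual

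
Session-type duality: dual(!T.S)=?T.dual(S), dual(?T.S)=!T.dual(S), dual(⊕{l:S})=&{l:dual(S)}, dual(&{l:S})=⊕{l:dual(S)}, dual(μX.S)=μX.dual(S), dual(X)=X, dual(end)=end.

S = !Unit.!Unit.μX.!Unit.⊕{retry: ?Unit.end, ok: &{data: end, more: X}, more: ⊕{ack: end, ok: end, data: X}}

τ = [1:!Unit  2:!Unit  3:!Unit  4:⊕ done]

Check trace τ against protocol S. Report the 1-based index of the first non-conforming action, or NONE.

step 1: !Unit  ✓  residual = !Unit.μX.…
step 2: !Unit  ✓  residual = μX.…
step 3: !Unit  ✓  residual = ⊕{retry: ?Unit.end, ok: &{data: end, more: μX.…}, more: ⊕{ack: end, ok: end, data: μX.…}}
step 4: got ⊕ done, protocol expects ⊕ retry or ⊕ ok or ⊕ more  ✗

4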